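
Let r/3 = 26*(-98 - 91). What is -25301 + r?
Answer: -40043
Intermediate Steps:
r = -14742 (r = 3*(26*(-98 - 91)) = 3*(26*(-189)) = 3*(-4914) = -14742)
-25301 + r = -25301 - 14742 = -40043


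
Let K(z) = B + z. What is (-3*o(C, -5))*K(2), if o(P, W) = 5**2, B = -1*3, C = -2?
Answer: 75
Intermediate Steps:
B = -3
o(P, W) = 25
K(z) = -3 + z
(-3*o(C, -5))*K(2) = (-3*25)*(-3 + 2) = -75*(-1) = 75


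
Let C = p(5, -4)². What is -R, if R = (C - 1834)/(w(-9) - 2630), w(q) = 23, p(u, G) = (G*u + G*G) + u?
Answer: -611/869 ≈ -0.70311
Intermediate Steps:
p(u, G) = u + G² + G*u (p(u, G) = (G*u + G²) + u = (G² + G*u) + u = u + G² + G*u)
C = 1 (C = (5 + (-4)² - 4*5)² = (5 + 16 - 20)² = 1² = 1)
R = 611/869 (R = (1 - 1834)/(23 - 2630) = -1833/(-2607) = -1833*(-1/2607) = 611/869 ≈ 0.70311)
-R = -1*611/869 = -611/869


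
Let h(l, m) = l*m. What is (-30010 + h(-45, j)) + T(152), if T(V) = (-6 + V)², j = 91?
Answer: -12789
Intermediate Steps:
(-30010 + h(-45, j)) + T(152) = (-30010 - 45*91) + (-6 + 152)² = (-30010 - 4095) + 146² = -34105 + 21316 = -12789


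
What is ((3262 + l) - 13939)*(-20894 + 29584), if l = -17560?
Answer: -245379530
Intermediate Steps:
((3262 + l) - 13939)*(-20894 + 29584) = ((3262 - 17560) - 13939)*(-20894 + 29584) = (-14298 - 13939)*8690 = -28237*8690 = -245379530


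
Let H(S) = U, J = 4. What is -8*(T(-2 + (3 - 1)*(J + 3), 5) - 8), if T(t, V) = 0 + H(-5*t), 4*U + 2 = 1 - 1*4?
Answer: 74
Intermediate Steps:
U = -5/4 (U = -½ + (1 - 1*4)/4 = -½ + (1 - 4)/4 = -½ + (¼)*(-3) = -½ - ¾ = -5/4 ≈ -1.2500)
H(S) = -5/4
T(t, V) = -5/4 (T(t, V) = 0 - 5/4 = -5/4)
-8*(T(-2 + (3 - 1)*(J + 3), 5) - 8) = -8*(-5/4 - 8) = -8*(-37/4) = 74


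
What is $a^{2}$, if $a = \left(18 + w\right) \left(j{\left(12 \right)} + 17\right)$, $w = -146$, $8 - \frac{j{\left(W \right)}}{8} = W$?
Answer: $3686400$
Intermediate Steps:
$j{\left(W \right)} = 64 - 8 W$
$a = 1920$ ($a = \left(18 - 146\right) \left(\left(64 - 96\right) + 17\right) = - 128 \left(\left(64 - 96\right) + 17\right) = - 128 \left(-32 + 17\right) = \left(-128\right) \left(-15\right) = 1920$)
$a^{2} = 1920^{2} = 3686400$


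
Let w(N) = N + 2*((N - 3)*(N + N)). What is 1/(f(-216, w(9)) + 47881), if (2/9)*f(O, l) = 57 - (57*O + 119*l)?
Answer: -1/16946 ≈ -5.9011e-5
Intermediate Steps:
w(N) = N + 4*N*(-3 + N) (w(N) = N + 2*((-3 + N)*(2*N)) = N + 2*(2*N*(-3 + N)) = N + 4*N*(-3 + N))
f(O, l) = 513/2 - 1071*l/2 - 513*O/2 (f(O, l) = 9*(57 - (57*O + 119*l))/2 = 9*(57 + (-119*l - 57*O))/2 = 9*(57 - 119*l - 57*O)/2 = 513/2 - 1071*l/2 - 513*O/2)
1/(f(-216, w(9)) + 47881) = 1/((513/2 - 9639*(-11 + 4*9)/2 - 513/2*(-216)) + 47881) = 1/((513/2 - 9639*(-11 + 36)/2 + 55404) + 47881) = 1/((513/2 - 9639*25/2 + 55404) + 47881) = 1/((513/2 - 1071/2*225 + 55404) + 47881) = 1/((513/2 - 240975/2 + 55404) + 47881) = 1/(-64827 + 47881) = 1/(-16946) = -1/16946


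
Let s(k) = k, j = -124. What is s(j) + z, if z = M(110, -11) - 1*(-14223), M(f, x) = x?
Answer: 14088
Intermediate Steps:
z = 14212 (z = -11 - 1*(-14223) = -11 + 14223 = 14212)
s(j) + z = -124 + 14212 = 14088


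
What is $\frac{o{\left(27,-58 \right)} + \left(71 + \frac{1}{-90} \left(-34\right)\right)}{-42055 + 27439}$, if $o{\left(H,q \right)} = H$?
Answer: $- \frac{4427}{657720} \approx -0.0067308$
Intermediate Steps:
$\frac{o{\left(27,-58 \right)} + \left(71 + \frac{1}{-90} \left(-34\right)\right)}{-42055 + 27439} = \frac{27 + \left(71 + \frac{1}{-90} \left(-34\right)\right)}{-42055 + 27439} = \frac{27 + \left(71 - - \frac{17}{45}\right)}{-14616} = \left(27 + \left(71 + \frac{17}{45}\right)\right) \left(- \frac{1}{14616}\right) = \left(27 + \frac{3212}{45}\right) \left(- \frac{1}{14616}\right) = \frac{4427}{45} \left(- \frac{1}{14616}\right) = - \frac{4427}{657720}$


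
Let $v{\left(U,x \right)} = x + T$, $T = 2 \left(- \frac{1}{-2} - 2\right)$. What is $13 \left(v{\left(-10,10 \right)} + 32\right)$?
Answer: $507$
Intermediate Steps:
$T = -3$ ($T = 2 \left(\left(-1\right) \left(- \frac{1}{2}\right) - 2\right) = 2 \left(\frac{1}{2} - 2\right) = 2 \left(- \frac{3}{2}\right) = -3$)
$v{\left(U,x \right)} = -3 + x$ ($v{\left(U,x \right)} = x - 3 = -3 + x$)
$13 \left(v{\left(-10,10 \right)} + 32\right) = 13 \left(\left(-3 + 10\right) + 32\right) = 13 \left(7 + 32\right) = 13 \cdot 39 = 507$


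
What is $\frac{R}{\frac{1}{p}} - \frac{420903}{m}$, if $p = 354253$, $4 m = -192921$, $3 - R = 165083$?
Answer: $- \frac{3760678840967476}{64307} \approx -5.848 \cdot 10^{10}$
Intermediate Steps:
$R = -165080$ ($R = 3 - 165083 = -165080$)
$m = - \frac{192921}{4}$ ($m = \frac{1}{4} \left(-192921\right) = - \frac{192921}{4} \approx -48230.0$)
$\frac{R}{\frac{1}{p}} - \frac{420903}{m} = - \frac{165080}{\frac{1}{354253}} - \frac{420903}{- \frac{192921}{4}} = - 165080 \frac{1}{\frac{1}{354253}} - - \frac{561204}{64307} = \left(-165080\right) 354253 + \frac{561204}{64307} = -58480085240 + \frac{561204}{64307} = - \frac{3760678840967476}{64307}$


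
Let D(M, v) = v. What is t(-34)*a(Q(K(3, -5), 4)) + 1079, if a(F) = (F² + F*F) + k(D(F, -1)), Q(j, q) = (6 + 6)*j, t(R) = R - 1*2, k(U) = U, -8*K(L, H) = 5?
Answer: -2935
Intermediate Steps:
K(L, H) = -5/8 (K(L, H) = -⅛*5 = -5/8)
t(R) = -2 + R (t(R) = R - 2 = -2 + R)
Q(j, q) = 12*j
a(F) = -1 + 2*F² (a(F) = (F² + F*F) - 1 = (F² + F²) - 1 = 2*F² - 1 = -1 + 2*F²)
t(-34)*a(Q(K(3, -5), 4)) + 1079 = (-2 - 34)*(-1 + 2*(12*(-5/8))²) + 1079 = -36*(-1 + 2*(-15/2)²) + 1079 = -36*(-1 + 2*(225/4)) + 1079 = -36*(-1 + 225/2) + 1079 = -36*223/2 + 1079 = -4014 + 1079 = -2935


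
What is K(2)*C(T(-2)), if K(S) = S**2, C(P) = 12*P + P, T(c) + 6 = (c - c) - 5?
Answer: -572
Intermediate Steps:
T(c) = -11 (T(c) = -6 + ((c - c) - 5) = -6 + (0 - 5) = -6 - 5 = -11)
C(P) = 13*P
K(2)*C(T(-2)) = 2**2*(13*(-11)) = 4*(-143) = -572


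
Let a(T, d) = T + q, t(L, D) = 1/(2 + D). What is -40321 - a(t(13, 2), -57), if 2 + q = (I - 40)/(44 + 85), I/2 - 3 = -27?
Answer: -20804381/516 ≈ -40319.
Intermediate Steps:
I = -48 (I = 6 + 2*(-27) = 6 - 54 = -48)
q = -346/129 (q = -2 + (-48 - 40)/(44 + 85) = -2 - 88/129 = -346/129 ≈ -2.6822)
a(T, d) = -346/129 + T (a(T, d) = T - 346/129 = -346/129 + T)
-40321 - a(t(13, 2), -57) = -40321 - (-346/129 + 1/(2 + 2)) = -40321 - (-346/129 + 1/4) = -40321 - (-346/129 + ¼) = -40321 - 1*(-1255/516) = -40321 + 1255/516 = -20804381/516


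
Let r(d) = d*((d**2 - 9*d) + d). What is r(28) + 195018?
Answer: 210698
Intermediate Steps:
r(d) = d*(d**2 - 8*d)
r(28) + 195018 = 28**2*(-8 + 28) + 195018 = 784*20 + 195018 = 15680 + 195018 = 210698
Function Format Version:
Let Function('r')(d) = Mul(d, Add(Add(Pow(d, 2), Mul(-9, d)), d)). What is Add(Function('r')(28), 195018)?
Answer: 210698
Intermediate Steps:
Function('r')(d) = Mul(d, Add(Pow(d, 2), Mul(-8, d)))
Add(Function('r')(28), 195018) = Add(Mul(Pow(28, 2), Add(-8, 28)), 195018) = Add(Mul(784, 20), 195018) = Add(15680, 195018) = 210698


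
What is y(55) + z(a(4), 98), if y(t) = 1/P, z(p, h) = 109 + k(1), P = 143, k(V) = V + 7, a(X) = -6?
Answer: 16732/143 ≈ 117.01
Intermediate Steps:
k(V) = 7 + V
z(p, h) = 117 (z(p, h) = 109 + (7 + 1) = 109 + 8 = 117)
y(t) = 1/143
y(55) + z(a(4), 98) = 1/143 + 117 = 16732/143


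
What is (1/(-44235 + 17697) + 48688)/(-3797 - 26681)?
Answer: -1292082143/808825164 ≈ -1.5975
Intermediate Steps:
(1/(-44235 + 17697) + 48688)/(-3797 - 26681) = (1/(-26538) + 48688)/(-30478) = (-1/26538 + 48688)*(-1/30478) = (1292082143/26538)*(-1/30478) = -1292082143/808825164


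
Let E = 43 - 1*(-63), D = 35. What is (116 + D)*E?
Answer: 16006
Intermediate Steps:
E = 106 (E = 43 + 63 = 106)
(116 + D)*E = (116 + 35)*106 = 151*106 = 16006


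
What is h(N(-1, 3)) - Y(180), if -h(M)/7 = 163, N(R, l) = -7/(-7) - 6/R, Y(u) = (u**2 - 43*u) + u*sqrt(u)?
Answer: -25801 - 1080*sqrt(5) ≈ -28216.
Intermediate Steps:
Y(u) = u**2 + u**(3/2) - 43*u (Y(u) = (u**2 - 43*u) + u**(3/2) = u**2 + u**(3/2) - 43*u)
N(R, l) = 1 - 6/R (N(R, l) = -7*(-1/7) - 6/R = 1 - 6/R)
h(M) = -1141 (h(M) = -7*163 = -1141)
h(N(-1, 3)) - Y(180) = -1141 - (180**2 + 180**(3/2) - 43*180) = -1141 - (32400 + 1080*sqrt(5) - 7740) = -1141 - (24660 + 1080*sqrt(5)) = -1141 + (-24660 - 1080*sqrt(5)) = -25801 - 1080*sqrt(5)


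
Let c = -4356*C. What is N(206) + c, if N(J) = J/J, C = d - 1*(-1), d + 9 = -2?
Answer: 43561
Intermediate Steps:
d = -11 (d = -9 - 2 = -11)
C = -10 (C = -11 - 1*(-1) = -11 + 1 = -10)
N(J) = 1
c = 43560 (c = -4356*(-10) = 43560)
N(206) + c = 1 + 43560 = 43561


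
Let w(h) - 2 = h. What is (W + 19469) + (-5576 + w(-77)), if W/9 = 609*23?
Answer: 139881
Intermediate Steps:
w(h) = 2 + h
W = 126063 (W = 9*(609*23) = 9*14007 = 126063)
(W + 19469) + (-5576 + w(-77)) = (126063 + 19469) + (-5576 + (2 - 77)) = 145532 + (-5576 - 75) = 145532 - 5651 = 139881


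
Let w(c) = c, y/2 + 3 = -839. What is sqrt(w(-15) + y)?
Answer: I*sqrt(1699) ≈ 41.219*I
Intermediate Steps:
y = -1684 (y = -6 + 2*(-839) = -6 - 1678 = -1684)
sqrt(w(-15) + y) = sqrt(-15 - 1684) = sqrt(-1699) = I*sqrt(1699)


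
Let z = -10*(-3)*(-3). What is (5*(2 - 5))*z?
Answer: 1350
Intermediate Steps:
z = -90 (z = 30*(-3) = -90)
(5*(2 - 5))*z = (5*(2 - 5))*(-90) = (5*(-3))*(-90) = -15*(-90) = 1350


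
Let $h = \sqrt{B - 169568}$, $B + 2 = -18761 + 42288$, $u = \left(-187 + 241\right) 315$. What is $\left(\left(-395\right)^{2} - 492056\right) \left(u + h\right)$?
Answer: $-5715887310 - 3024279 i \sqrt{1803} \approx -5.7159 \cdot 10^{9} - 1.2842 \cdot 10^{8} i$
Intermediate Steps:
$u = 17010$ ($u = 54 \cdot 315 = 17010$)
$B = 23525$ ($B = -2 + \left(-18761 + 42288\right) = -2 + 23527 = 23525$)
$h = 9 i \sqrt{1803}$ ($h = \sqrt{23525 - 169568} = \sqrt{-146043} = 9 i \sqrt{1803} \approx 382.16 i$)
$\left(\left(-395\right)^{2} - 492056\right) \left(u + h\right) = \left(\left(-395\right)^{2} - 492056\right) \left(17010 + 9 i \sqrt{1803}\right) = \left(156025 - 492056\right) \left(17010 + 9 i \sqrt{1803}\right) = - 336031 \left(17010 + 9 i \sqrt{1803}\right) = -5715887310 - 3024279 i \sqrt{1803}$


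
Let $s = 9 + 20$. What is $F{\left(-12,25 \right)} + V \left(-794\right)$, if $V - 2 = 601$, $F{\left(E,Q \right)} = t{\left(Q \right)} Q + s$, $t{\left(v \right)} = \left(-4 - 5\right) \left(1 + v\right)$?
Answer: $-484603$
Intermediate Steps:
$t{\left(v \right)} = -9 - 9 v$ ($t{\left(v \right)} = - 9 \left(1 + v\right) = -9 - 9 v$)
$s = 29$
$F{\left(E,Q \right)} = 29 + Q \left(-9 - 9 Q\right)$ ($F{\left(E,Q \right)} = \left(-9 - 9 Q\right) Q + 29 = Q \left(-9 - 9 Q\right) + 29 = 29 + Q \left(-9 - 9 Q\right)$)
$V = 603$ ($V = 2 + 601 = 603$)
$F{\left(-12,25 \right)} + V \left(-794\right) = \left(29 - 225 \left(1 + 25\right)\right) + 603 \left(-794\right) = \left(29 - 225 \cdot 26\right) - 478782 = \left(29 - 5850\right) - 478782 = -5821 - 478782 = -484603$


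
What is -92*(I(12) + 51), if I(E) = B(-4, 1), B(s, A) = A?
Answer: -4784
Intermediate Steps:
I(E) = 1
-92*(I(12) + 51) = -92*(1 + 51) = -92*52 = -4784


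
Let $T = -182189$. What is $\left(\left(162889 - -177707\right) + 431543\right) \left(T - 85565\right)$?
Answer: $-206743305806$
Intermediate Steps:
$\left(\left(162889 - -177707\right) + 431543\right) \left(T - 85565\right) = \left(\left(162889 - -177707\right) + 431543\right) \left(-182189 - 85565\right) = \left(\left(162889 + 177707\right) + 431543\right) \left(-267754\right) = \left(340596 + 431543\right) \left(-267754\right) = 772139 \left(-267754\right) = -206743305806$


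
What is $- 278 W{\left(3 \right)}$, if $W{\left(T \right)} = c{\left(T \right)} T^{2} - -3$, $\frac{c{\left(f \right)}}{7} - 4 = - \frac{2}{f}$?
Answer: $-59214$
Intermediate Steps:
$c{\left(f \right)} = 28 - \frac{14}{f}$ ($c{\left(f \right)} = 28 + 7 \left(- \frac{2}{f}\right) = 28 - \frac{14}{f}$)
$W{\left(T \right)} = 3 + T^{2} \left(28 - \frac{14}{T}\right)$ ($W{\left(T \right)} = \left(28 - \frac{14}{T}\right) T^{2} - -3 = T^{2} \left(28 - \frac{14}{T}\right) + 3 = 3 + T^{2} \left(28 - \frac{14}{T}\right)$)
$- 278 W{\left(3 \right)} = - 278 \left(3 + 14 \cdot 3 \left(-1 + 2 \cdot 3\right)\right) = - 278 \left(3 + 14 \cdot 3 \left(-1 + 6\right)\right) = - 278 \left(3 + 14 \cdot 3 \cdot 5\right) = - 278 \left(3 + 210\right) = \left(-278\right) 213 = -59214$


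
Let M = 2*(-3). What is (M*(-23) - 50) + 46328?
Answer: 46416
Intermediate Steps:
M = -6
(M*(-23) - 50) + 46328 = (-6*(-23) - 50) + 46328 = (138 - 50) + 46328 = 88 + 46328 = 46416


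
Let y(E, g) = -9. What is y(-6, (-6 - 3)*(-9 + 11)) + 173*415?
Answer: 71786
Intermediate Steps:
y(-6, (-6 - 3)*(-9 + 11)) + 173*415 = -9 + 173*415 = -9 + 71795 = 71786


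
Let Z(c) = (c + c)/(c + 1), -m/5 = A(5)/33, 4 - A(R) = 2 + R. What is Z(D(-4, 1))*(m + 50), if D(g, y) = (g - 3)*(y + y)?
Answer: 15540/143 ≈ 108.67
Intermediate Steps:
D(g, y) = 2*y*(-3 + g) (D(g, y) = (-3 + g)*(2*y) = 2*y*(-3 + g))
A(R) = 2 - R (A(R) = 4 - (2 + R) = 4 + (-2 - R) = 2 - R)
m = 5/11 (m = -5*(2 - 1*5)/33 = -5*(2 - 5)/33 = -(-15)/33 = -5*(-1/11) = 5/11 ≈ 0.45455)
Z(c) = 2*c/(1 + c) (Z(c) = (2*c)/(1 + c) = 2*c/(1 + c))
Z(D(-4, 1))*(m + 50) = (2*(2*1*(-3 - 4))/(1 + 2*1*(-3 - 4)))*(5/11 + 50) = (2*(2*1*(-7))/(1 + 2*1*(-7)))*(555/11) = (2*(-14)/(1 - 14))*(555/11) = (2*(-14)/(-13))*(555/11) = (2*(-14)*(-1/13))*(555/11) = (28/13)*(555/11) = 15540/143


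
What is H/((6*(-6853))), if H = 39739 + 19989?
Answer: -29864/20559 ≈ -1.4526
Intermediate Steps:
H = 59728
H/((6*(-6853))) = 59728/((6*(-6853))) = 59728/(-41118) = 59728*(-1/41118) = -29864/20559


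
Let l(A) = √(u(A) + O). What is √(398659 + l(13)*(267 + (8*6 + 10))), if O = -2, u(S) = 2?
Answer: √398659 ≈ 631.39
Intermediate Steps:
l(A) = 0 (l(A) = √(2 - 2) = √0 = 0)
√(398659 + l(13)*(267 + (8*6 + 10))) = √(398659 + 0*(267 + (8*6 + 10))) = √(398659 + 0*(267 + (48 + 10))) = √(398659 + 0*(267 + 58)) = √(398659 + 0*325) = √(398659 + 0) = √398659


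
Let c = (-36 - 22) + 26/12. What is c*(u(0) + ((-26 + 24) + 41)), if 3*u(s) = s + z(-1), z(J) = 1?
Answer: -19765/9 ≈ -2196.1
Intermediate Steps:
c = -335/6 (c = -58 + 26*(1/12) = -58 + 13/6 = -335/6 ≈ -55.833)
u(s) = ⅓ + s/3 (u(s) = (s + 1)/3 = (1 + s)/3 = ⅓ + s/3)
c*(u(0) + ((-26 + 24) + 41)) = -335*((⅓ + (⅓)*0) + ((-26 + 24) + 41))/6 = -335*((⅓ + 0) + (-2 + 41))/6 = -335*(⅓ + 39)/6 = -335/6*118/3 = -19765/9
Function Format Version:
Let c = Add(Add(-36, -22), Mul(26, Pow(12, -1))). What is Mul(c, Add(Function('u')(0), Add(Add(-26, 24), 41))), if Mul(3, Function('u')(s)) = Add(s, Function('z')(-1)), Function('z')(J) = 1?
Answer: Rational(-19765, 9) ≈ -2196.1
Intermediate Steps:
c = Rational(-335, 6) (c = Add(-58, Mul(26, Rational(1, 12))) = Add(-58, Rational(13, 6)) = Rational(-335, 6) ≈ -55.833)
Function('u')(s) = Add(Rational(1, 3), Mul(Rational(1, 3), s)) (Function('u')(s) = Mul(Rational(1, 3), Add(s, 1)) = Mul(Rational(1, 3), Add(1, s)) = Add(Rational(1, 3), Mul(Rational(1, 3), s)))
Mul(c, Add(Function('u')(0), Add(Add(-26, 24), 41))) = Mul(Rational(-335, 6), Add(Add(Rational(1, 3), Mul(Rational(1, 3), 0)), Add(Add(-26, 24), 41))) = Mul(Rational(-335, 6), Add(Add(Rational(1, 3), 0), Add(-2, 41))) = Mul(Rational(-335, 6), Add(Rational(1, 3), 39)) = Mul(Rational(-335, 6), Rational(118, 3)) = Rational(-19765, 9)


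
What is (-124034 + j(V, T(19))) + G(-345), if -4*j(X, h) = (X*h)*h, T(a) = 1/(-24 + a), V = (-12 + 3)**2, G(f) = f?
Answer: -12437981/100 ≈ -1.2438e+5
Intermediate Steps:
V = 81 (V = (-9)**2 = 81)
j(X, h) = -X*h**2/4 (j(X, h) = -X*h*h/4 = -X*h**2/4)
(-124034 + j(V, T(19))) + G(-345) = (-124034 - 1/4*81*(1/(-24 + 19))**2) - 345 = (-124034 - 1/4*81*(1/(-5))**2) - 345 = (-124034 - 1/4*81*(-1/5)**2) - 345 = (-124034 - 1/4*81*1/25) - 345 = (-124034 - 81/100) - 345 = -12403481/100 - 345 = -12437981/100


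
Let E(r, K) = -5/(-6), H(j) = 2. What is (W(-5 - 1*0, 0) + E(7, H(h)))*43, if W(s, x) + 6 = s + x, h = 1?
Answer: -2623/6 ≈ -437.17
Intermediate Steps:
E(r, K) = ⅚ (E(r, K) = -5*(-⅙) = ⅚)
W(s, x) = -6 + s + x (W(s, x) = -6 + (s + x) = -6 + s + x)
(W(-5 - 1*0, 0) + E(7, H(h)))*43 = ((-6 + (-5 - 1*0) + 0) + ⅚)*43 = ((-6 + (-5 + 0) + 0) + ⅚)*43 = ((-6 - 5 + 0) + ⅚)*43 = (-11 + ⅚)*43 = -61/6*43 = -2623/6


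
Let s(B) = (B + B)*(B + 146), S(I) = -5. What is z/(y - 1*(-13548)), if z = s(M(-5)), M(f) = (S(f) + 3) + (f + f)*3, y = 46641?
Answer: -2432/20063 ≈ -0.12122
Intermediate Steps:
M(f) = -2 + 6*f (M(f) = (-5 + 3) + (f + f)*3 = -2 + (2*f)*3 = -2 + 6*f)
s(B) = 2*B*(146 + B) (s(B) = (2*B)*(146 + B) = 2*B*(146 + B))
z = -7296 (z = 2*(-2 + 6*(-5))*(146 + (-2 + 6*(-5))) = 2*(-2 - 30)*(146 + (-2 - 30)) = 2*(-32)*(146 - 32) = 2*(-32)*114 = -7296)
z/(y - 1*(-13548)) = -7296/(46641 - 1*(-13548)) = -7296/(46641 + 13548) = -7296/60189 = -7296*1/60189 = -2432/20063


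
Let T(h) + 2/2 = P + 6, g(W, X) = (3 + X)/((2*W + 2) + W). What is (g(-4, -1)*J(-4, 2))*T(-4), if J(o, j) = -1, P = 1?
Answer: 6/5 ≈ 1.2000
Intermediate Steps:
g(W, X) = (3 + X)/(2 + 3*W) (g(W, X) = (3 + X)/((2 + 2*W) + W) = (3 + X)/(2 + 3*W))
T(h) = 6 (T(h) = -1 + (1 + 6) = -1 + 7 = 6)
(g(-4, -1)*J(-4, 2))*T(-4) = (((3 - 1)/(2 + 3*(-4)))*(-1))*6 = ((2/(2 - 12))*(-1))*6 = ((2/(-10))*(-1))*6 = (-1/10*2*(-1))*6 = -1/5*(-1)*6 = (1/5)*6 = 6/5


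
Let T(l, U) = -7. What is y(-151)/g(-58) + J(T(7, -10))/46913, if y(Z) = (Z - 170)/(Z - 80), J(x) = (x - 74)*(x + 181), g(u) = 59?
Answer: -59009351/213125759 ≈ -0.27688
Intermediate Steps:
J(x) = (-74 + x)*(181 + x)
y(Z) = (-170 + Z)/(-80 + Z)
y(-151)/g(-58) + J(T(7, -10))/46913 = ((-170 - 151)/(-80 - 151))/59 + (-13394 + (-7)² + 107*(-7))/46913 = (-321/(-231))*(1/59) + (-13394 + 49 - 749)*(1/46913) = -1/231*(-321)*(1/59) - 14094*1/46913 = (107/77)*(1/59) - 14094/46913 = 107/4543 - 14094/46913 = -59009351/213125759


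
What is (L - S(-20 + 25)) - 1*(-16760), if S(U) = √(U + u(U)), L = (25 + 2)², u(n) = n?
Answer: 17489 - √10 ≈ 17486.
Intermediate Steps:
L = 729 (L = 27² = 729)
S(U) = √2*√U (S(U) = √(U + U) = √(2*U) = √2*√U)
(L - S(-20 + 25)) - 1*(-16760) = (729 - √2*√(-20 + 25)) - 1*(-16760) = (729 - √2*√5) + 16760 = (729 - √10) + 16760 = 17489 - √10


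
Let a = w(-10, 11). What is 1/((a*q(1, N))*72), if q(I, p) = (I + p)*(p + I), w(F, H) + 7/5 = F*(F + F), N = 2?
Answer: 5/643464 ≈ 7.7704e-6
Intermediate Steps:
w(F, H) = -7/5 + 2*F**2 (w(F, H) = -7/5 + F*(F + F) = -7/5 + F*(2*F) = -7/5 + 2*F**2)
a = 993/5 (a = -7/5 + 2*(-10)**2 = -7/5 + 2*100 = -7/5 + 200 = 993/5 ≈ 198.60)
q(I, p) = (I + p)**2 (q(I, p) = (I + p)*(I + p) = (I + p)**2)
1/((a*q(1, N))*72) = 1/((993*(1 + 2)**2/5)*72) = 1/(((993/5)*3**2)*72) = 1/(((993/5)*9)*72) = 1/((8937/5)*72) = 1/(643464/5) = 5/643464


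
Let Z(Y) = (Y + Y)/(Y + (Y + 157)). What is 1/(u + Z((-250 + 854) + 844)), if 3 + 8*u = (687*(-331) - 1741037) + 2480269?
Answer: 3053/195330783 ≈ 1.5630e-5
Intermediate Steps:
u = 63979 (u = -3/8 + ((687*(-331) - 1741037) + 2480269)/8 = -3/8 + ((-227397 - 1741037) + 2480269)/8 = -3/8 + (-1968434 + 2480269)/8 = -3/8 + (1/8)*511835 = -3/8 + 511835/8 = 63979)
Z(Y) = 2*Y/(157 + 2*Y) (Z(Y) = (2*Y)/(Y + (157 + Y)) = (2*Y)/(157 + 2*Y) = 2*Y/(157 + 2*Y))
1/(u + Z((-250 + 854) + 844)) = 1/(63979 + 2*((-250 + 854) + 844)/(157 + 2*((-250 + 854) + 844))) = 1/(63979 + 2*(604 + 844)/(157 + 2*(604 + 844))) = 1/(63979 + 2*1448/(157 + 2*1448)) = 1/(63979 + 2*1448/(157 + 2896)) = 1/(63979 + 2*1448/3053) = 1/(63979 + 2*1448*(1/3053)) = 1/(63979 + 2896/3053) = 1/(195330783/3053) = 3053/195330783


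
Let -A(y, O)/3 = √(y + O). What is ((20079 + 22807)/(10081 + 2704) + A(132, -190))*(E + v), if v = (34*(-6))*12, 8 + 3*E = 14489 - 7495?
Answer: -15353188/38355 + 358*I*√58 ≈ -400.29 + 2726.4*I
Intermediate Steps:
E = 6986/3 (E = -8/3 + (14489 - 7495)/3 = -8/3 + (⅓)*6994 = -8/3 + 6994/3 = 6986/3 ≈ 2328.7)
v = -2448 (v = -204*12 = -2448)
A(y, O) = -3*√(O + y) (A(y, O) = -3*√(y + O) = -3*√(O + y))
((20079 + 22807)/(10081 + 2704) + A(132, -190))*(E + v) = ((20079 + 22807)/(10081 + 2704) - 3*√(-190 + 132))*(6986/3 - 2448) = (42886/12785 - 3*I*√58)*(-358/3) = -15353188/38355 + 358*I*√58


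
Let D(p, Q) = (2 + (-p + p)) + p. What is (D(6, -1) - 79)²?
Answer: 5041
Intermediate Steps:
D(p, Q) = 2 + p (D(p, Q) = (2 + 0) + p = 2 + p)
(D(6, -1) - 79)² = ((2 + 6) - 79)² = (8 - 79)² = (-71)² = 5041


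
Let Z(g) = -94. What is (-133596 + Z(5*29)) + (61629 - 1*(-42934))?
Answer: -29127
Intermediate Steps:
(-133596 + Z(5*29)) + (61629 - 1*(-42934)) = (-133596 - 94) + (61629 - 1*(-42934)) = -133690 + (61629 + 42934) = -133690 + 104563 = -29127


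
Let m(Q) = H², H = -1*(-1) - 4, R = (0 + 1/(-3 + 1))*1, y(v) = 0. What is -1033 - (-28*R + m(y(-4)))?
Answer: -1056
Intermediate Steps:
R = -½ (R = (0 + 1/(-2))*1 = (0 - ½)*1 = -½*1 = -½ ≈ -0.50000)
H = -3 (H = 1 - 4 = -3)
m(Q) = 9 (m(Q) = (-3)² = 9)
-1033 - (-28*R + m(y(-4))) = -1033 - (-28*(-½) + 9) = -1033 - (14 + 9) = -1033 - 1*23 = -1033 - 23 = -1056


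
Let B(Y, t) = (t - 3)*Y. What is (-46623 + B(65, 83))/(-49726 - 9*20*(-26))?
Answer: 41423/45046 ≈ 0.91957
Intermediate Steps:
B(Y, t) = Y*(-3 + t) (B(Y, t) = (-3 + t)*Y = Y*(-3 + t))
(-46623 + B(65, 83))/(-49726 - 9*20*(-26)) = (-46623 + 65*(-3 + 83))/(-49726 - 9*20*(-26)) = (-46623 + 65*80)/(-49726 - 180*(-26)) = (-46623 + 5200)/(-49726 + 4680) = -41423/(-45046) = -41423*(-1/45046) = 41423/45046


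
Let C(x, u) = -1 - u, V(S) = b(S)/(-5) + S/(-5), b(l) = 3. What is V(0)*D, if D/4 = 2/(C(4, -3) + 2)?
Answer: -6/5 ≈ -1.2000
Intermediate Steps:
V(S) = -⅗ - S/5 (V(S) = 3/(-5) + S/(-5) = 3*(-⅕) + S*(-⅕) = -⅗ - S/5)
D = 2 (D = 4*(2/((-1 - 1*(-3)) + 2)) = 4*(2/((-1 + 3) + 2)) = 4*(2/(2 + 2)) = 4*(2/4) = 4*((¼)*2) = 4*(½) = 2)
V(0)*D = (-⅗ - ⅕*0)*2 = (-⅗ + 0)*2 = -⅗*2 = -6/5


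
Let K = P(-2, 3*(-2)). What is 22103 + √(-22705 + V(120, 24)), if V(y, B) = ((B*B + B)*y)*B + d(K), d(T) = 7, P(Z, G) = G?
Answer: 22103 + 3*√189478 ≈ 23409.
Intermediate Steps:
K = -6 (K = 3*(-2) = -6)
V(y, B) = 7 + B*y*(B + B²) (V(y, B) = ((B*B + B)*y)*B + 7 = ((B² + B)*y)*B + 7 = ((B + B²)*y)*B + 7 = (y*(B + B²))*B + 7 = B*y*(B + B²) + 7 = 7 + B*y*(B + B²))
22103 + √(-22705 + V(120, 24)) = 22103 + √(-22705 + (7 + 120*24² + 120*24³)) = 22103 + √(-22705 + (7 + 120*576 + 120*13824)) = 22103 + √(-22705 + (7 + 69120 + 1658880)) = 22103 + √(-22705 + 1728007) = 22103 + √1705302 = 22103 + 3*√189478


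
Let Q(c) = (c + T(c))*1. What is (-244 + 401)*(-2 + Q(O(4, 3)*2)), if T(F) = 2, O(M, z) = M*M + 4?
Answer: 6280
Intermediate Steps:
O(M, z) = 4 + M² (O(M, z) = M² + 4 = 4 + M²)
Q(c) = 2 + c (Q(c) = (c + 2)*1 = (2 + c)*1 = 2 + c)
(-244 + 401)*(-2 + Q(O(4, 3)*2)) = (-244 + 401)*(-2 + (2 + (4 + 4²)*2)) = 157*(-2 + (2 + (4 + 16)*2)) = 157*(-2 + (2 + 20*2)) = 157*(-2 + (2 + 40)) = 157*(-2 + 42) = 157*40 = 6280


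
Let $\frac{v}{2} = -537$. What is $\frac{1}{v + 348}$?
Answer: $- \frac{1}{726} \approx -0.0013774$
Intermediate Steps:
$v = -1074$ ($v = 2 \left(-537\right) = -1074$)
$\frac{1}{v + 348} = \frac{1}{-1074 + 348} = \frac{1}{-726} = - \frac{1}{726}$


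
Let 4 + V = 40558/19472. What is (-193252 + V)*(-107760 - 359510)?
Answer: 439588957207995/4868 ≈ 9.0302e+10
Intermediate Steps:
V = -18665/9736 (V = -4 + 40558/19472 = -4 + 40558*(1/19472) = -4 + 20279/9736 = -18665/9736 ≈ -1.9171)
(-193252 + V)*(-107760 - 359510) = (-193252 - 18665/9736)*(-107760 - 359510) = -1881520137/9736*(-467270) = 439588957207995/4868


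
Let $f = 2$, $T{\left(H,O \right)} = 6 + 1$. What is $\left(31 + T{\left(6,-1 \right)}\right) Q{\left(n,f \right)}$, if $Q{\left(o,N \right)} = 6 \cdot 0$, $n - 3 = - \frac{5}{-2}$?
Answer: $0$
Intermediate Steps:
$T{\left(H,O \right)} = 7$
$n = \frac{11}{2}$ ($n = 3 - \frac{5}{-2} = 3 - - \frac{5}{2} = 3 + \frac{5}{2} = \frac{11}{2} \approx 5.5$)
$Q{\left(o,N \right)} = 0$
$\left(31 + T{\left(6,-1 \right)}\right) Q{\left(n,f \right)} = \left(31 + 7\right) 0 = 38 \cdot 0 = 0$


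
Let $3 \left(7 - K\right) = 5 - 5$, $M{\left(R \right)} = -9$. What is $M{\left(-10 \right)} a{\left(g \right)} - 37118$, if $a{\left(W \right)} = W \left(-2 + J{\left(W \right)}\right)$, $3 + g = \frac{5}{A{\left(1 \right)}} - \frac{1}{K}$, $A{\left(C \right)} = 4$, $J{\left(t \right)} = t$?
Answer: $- \frac{29152505}{784} \approx -37184.0$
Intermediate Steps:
$K = 7$ ($K = 7 - \frac{5 - 5}{3} = 7 - 0 = 7 + 0 = 7$)
$g = - \frac{53}{28}$ ($g = -3 + \left(\frac{5}{4} - \frac{1}{7}\right) = -3 + \frac{31}{28} = - \frac{53}{28} \approx -1.8929$)
$a{\left(W \right)} = W \left(-2 + W\right)$
$M{\left(-10 \right)} a{\left(g \right)} - 37118 = - 9 \left(- \frac{53 \left(-2 - \frac{53}{28}\right)}{28}\right) - 37118 = - 9 \left(\left(- \frac{53}{28}\right) \left(- \frac{109}{28}\right)\right) - 37118 = \left(-9\right) \frac{5777}{784} - 37118 = - \frac{51993}{784} - 37118 = - \frac{29152505}{784}$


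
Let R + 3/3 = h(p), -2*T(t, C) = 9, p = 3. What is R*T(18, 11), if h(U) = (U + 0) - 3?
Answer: 9/2 ≈ 4.5000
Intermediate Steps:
T(t, C) = -9/2 (T(t, C) = -1/2*9 = -9/2)
h(U) = -3 + U (h(U) = U - 3 = -3 + U)
R = -1 (R = -1 + (-3 + 3) = -1 + 0 = -1)
R*T(18, 11) = -1*(-9/2) = 9/2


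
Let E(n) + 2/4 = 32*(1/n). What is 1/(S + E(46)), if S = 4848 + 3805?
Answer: 46/398047 ≈ 0.00011556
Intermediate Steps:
E(n) = -½ + 32/n (E(n) = -½ + 32*(1/n) = -½ + 32/n)
S = 8653
1/(S + E(46)) = 1/(8653 + (½)*(64 - 1*46)/46) = 1/(8653 + (½)*(1/46)*(64 - 46)) = 1/(8653 + (½)*(1/46)*18) = 1/(8653 + 9/46) = 1/(398047/46) = 46/398047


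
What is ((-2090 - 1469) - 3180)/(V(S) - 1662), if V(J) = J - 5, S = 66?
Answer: 6739/1601 ≈ 4.2092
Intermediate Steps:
V(J) = -5 + J
((-2090 - 1469) - 3180)/(V(S) - 1662) = ((-2090 - 1469) - 3180)/((-5 + 66) - 1662) = (-3559 - 3180)/(61 - 1662) = -6739/(-1601) = -6739*(-1/1601) = 6739/1601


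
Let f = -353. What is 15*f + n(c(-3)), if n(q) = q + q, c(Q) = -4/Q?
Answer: -15877/3 ≈ -5292.3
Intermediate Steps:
n(q) = 2*q
15*f + n(c(-3)) = 15*(-353) + 2*(-4/(-3)) = -5295 + 2*(-4*(-1/3)) = -5295 + 2*(4/3) = -5295 + 8/3 = -15877/3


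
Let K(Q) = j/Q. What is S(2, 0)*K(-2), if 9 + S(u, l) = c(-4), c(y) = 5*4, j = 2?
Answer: -11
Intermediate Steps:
c(y) = 20
S(u, l) = 11 (S(u, l) = -9 + 20 = 11)
K(Q) = 2/Q
S(2, 0)*K(-2) = 11*(2/(-2)) = 11*(2*(-1/2)) = 11*(-1) = -11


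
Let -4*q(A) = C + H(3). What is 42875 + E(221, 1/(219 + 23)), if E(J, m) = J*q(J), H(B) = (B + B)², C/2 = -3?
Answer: 82435/2 ≈ 41218.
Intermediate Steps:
C = -6 (C = 2*(-3) = -6)
H(B) = 4*B² (H(B) = (2*B)² = 4*B²)
q(A) = -15/2 (q(A) = -(-6 + 4*3²)/4 = -(-6 + 4*9)/4 = -(-6 + 36)/4 = -¼*30 = -15/2)
E(J, m) = -15*J/2 (E(J, m) = J*(-15/2) = -15*J/2)
42875 + E(221, 1/(219 + 23)) = 42875 - 15/2*221 = 42875 - 3315/2 = 82435/2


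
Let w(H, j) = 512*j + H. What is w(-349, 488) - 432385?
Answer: -182878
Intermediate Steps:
w(H, j) = H + 512*j
w(-349, 488) - 432385 = (-349 + 512*488) - 432385 = (-349 + 249856) - 432385 = 249507 - 432385 = -182878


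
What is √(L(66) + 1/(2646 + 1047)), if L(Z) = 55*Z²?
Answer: 7*√66682687737/3693 ≈ 489.47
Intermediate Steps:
√(L(66) + 1/(2646 + 1047)) = √(55*66² + 1/(2646 + 1047)) = √(55*4356 + 1/3693) = √(239580 + 1/3693) = √(884768941/3693) = 7*√66682687737/3693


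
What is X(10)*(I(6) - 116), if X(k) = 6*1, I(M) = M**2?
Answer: -480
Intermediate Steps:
X(k) = 6
X(10)*(I(6) - 116) = 6*(6**2 - 116) = 6*(36 - 116) = 6*(-80) = -480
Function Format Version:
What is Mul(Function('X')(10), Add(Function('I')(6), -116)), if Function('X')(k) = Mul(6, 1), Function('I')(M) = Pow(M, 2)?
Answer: -480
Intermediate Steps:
Function('X')(k) = 6
Mul(Function('X')(10), Add(Function('I')(6), -116)) = Mul(6, Add(Pow(6, 2), -116)) = Mul(6, Add(36, -116)) = Mul(6, -80) = -480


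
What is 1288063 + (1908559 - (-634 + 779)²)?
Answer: 3175597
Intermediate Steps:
1288063 + (1908559 - (-634 + 779)²) = 1288063 + (1908559 - 1*145²) = 1288063 + (1908559 - 1*21025) = 1288063 + (1908559 - 21025) = 1288063 + 1887534 = 3175597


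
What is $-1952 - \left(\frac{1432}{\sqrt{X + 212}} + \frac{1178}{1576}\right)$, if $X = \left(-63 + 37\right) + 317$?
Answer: $- \frac{1538765}{788} - \frac{1432 \sqrt{503}}{503} \approx -2016.6$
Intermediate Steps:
$X = 291$ ($X = -26 + 317 = 291$)
$-1952 - \left(\frac{1432}{\sqrt{X + 212}} + \frac{1178}{1576}\right) = -1952 - \left(\frac{1432}{\sqrt{291 + 212}} + \frac{1178}{1576}\right) = -1952 - \left(\frac{1432}{\sqrt{503}} + 1178 \cdot \frac{1}{1576}\right) = -1952 - \left(1432 \frac{\sqrt{503}}{503} + \frac{589}{788}\right) = -1952 - \left(\frac{1432 \sqrt{503}}{503} + \frac{589}{788}\right) = -1952 - \left(\frac{589}{788} + \frac{1432 \sqrt{503}}{503}\right) = - \frac{1538765}{788} - \frac{1432 \sqrt{503}}{503}$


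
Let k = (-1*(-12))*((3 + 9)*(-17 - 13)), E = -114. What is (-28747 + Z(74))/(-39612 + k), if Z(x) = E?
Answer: 4123/6276 ≈ 0.65695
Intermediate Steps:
k = -4320 (k = 12*(12*(-30)) = 12*(-360) = -4320)
Z(x) = -114
(-28747 + Z(74))/(-39612 + k) = (-28747 - 114)/(-39612 - 4320) = -28861/(-43932) = -28861*(-1/43932) = 4123/6276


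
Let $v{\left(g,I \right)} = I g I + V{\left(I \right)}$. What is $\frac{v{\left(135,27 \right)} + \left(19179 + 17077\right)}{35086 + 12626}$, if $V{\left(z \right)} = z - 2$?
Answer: $\frac{16837}{5964} \approx 2.8231$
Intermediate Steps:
$V{\left(z \right)} = -2 + z$ ($V{\left(z \right)} = z - 2 = -2 + z$)
$v{\left(g,I \right)} = -2 + I + g I^{2}$ ($v{\left(g,I \right)} = I g I + \left(-2 + I\right) = g I^{2} + \left(-2 + I\right) = -2 + I + g I^{2}$)
$\frac{v{\left(135,27 \right)} + \left(19179 + 17077\right)}{35086 + 12626} = \frac{\left(-2 + 27 + 135 \cdot 27^{2}\right) + \left(19179 + 17077\right)}{35086 + 12626} = \frac{\left(-2 + 27 + 135 \cdot 729\right) + 36256}{47712} = \left(\left(-2 + 27 + 98415\right) + 36256\right) \frac{1}{47712} = \left(98440 + 36256\right) \frac{1}{47712} = 134696 \cdot \frac{1}{47712} = \frac{16837}{5964}$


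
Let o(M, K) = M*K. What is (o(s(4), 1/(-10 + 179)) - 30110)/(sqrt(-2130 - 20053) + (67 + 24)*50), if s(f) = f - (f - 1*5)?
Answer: -254429250/38488697 + 5088585*I*sqrt(22183)/3502471427 ≈ -6.6105 + 0.21639*I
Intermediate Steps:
s(f) = 5 (s(f) = f - (f - 5) = f - (-5 + f) = f + (5 - f) = 5)
o(M, K) = K*M
(o(s(4), 1/(-10 + 179)) - 30110)/(sqrt(-2130 - 20053) + (67 + 24)*50) = (5/(-10 + 179) - 30110)/(sqrt(-2130 - 20053) + (67 + 24)*50) = (5/169 - 30110)/(sqrt(-22183) + 91*50) = ((1/169)*5 - 30110)/(I*sqrt(22183) + 4550) = (5/169 - 30110)/(4550 + I*sqrt(22183)) = -5088585/(169*(4550 + I*sqrt(22183)))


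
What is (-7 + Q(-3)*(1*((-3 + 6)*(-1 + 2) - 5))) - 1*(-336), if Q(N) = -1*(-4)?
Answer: 321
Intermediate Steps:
Q(N) = 4
(-7 + Q(-3)*(1*((-3 + 6)*(-1 + 2) - 5))) - 1*(-336) = (-7 + 4*(1*((-3 + 6)*(-1 + 2) - 5))) - 1*(-336) = (-7 + 4*(1*(3*1 - 5))) + 336 = (-7 + 4*(1*(3 - 5))) + 336 = (-7 + 4*(1*(-2))) + 336 = (-7 + 4*(-2)) + 336 = (-7 - 8) + 336 = -15 + 336 = 321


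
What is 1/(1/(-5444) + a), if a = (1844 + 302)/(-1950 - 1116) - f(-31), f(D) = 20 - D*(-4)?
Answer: 8345652/862104863 ≈ 0.0096806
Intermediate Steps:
f(D) = 20 + 4*D (f(D) = 20 - (-4)*D = 20 + 4*D)
a = 158359/1533 (a = (1844 + 302)/(-1950 - 1116) - (20 + 4*(-31)) = 2146/(-3066) - (20 - 124) = 2146*(-1/3066) - 1*(-104) = -1073/1533 + 104 = 158359/1533 ≈ 103.30)
1/(1/(-5444) + a) = 1/(1/(-5444) + 158359/1533) = 1/(-1/5444 + 158359/1533) = 1/(862104863/8345652) = 8345652/862104863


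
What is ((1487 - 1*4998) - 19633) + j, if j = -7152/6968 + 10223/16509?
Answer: -332801276629/14379339 ≈ -23144.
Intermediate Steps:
j = -5854813/14379339 (j = -7152*1/6968 + 10223*(1/16509) = -894/871 + 10223/16509 = -5854813/14379339 ≈ -0.40717)
((1487 - 1*4998) - 19633) + j = ((1487 - 1*4998) - 19633) - 5854813/14379339 = ((1487 - 4998) - 19633) - 5854813/14379339 = (-3511 - 19633) - 5854813/14379339 = -23144 - 5854813/14379339 = -332801276629/14379339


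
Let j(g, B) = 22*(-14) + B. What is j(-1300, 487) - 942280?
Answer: -942101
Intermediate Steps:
j(g, B) = -308 + B
j(-1300, 487) - 942280 = (-308 + 487) - 942280 = 179 - 942280 = -942101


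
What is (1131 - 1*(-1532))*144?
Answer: 383472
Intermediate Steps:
(1131 - 1*(-1532))*144 = (1131 + 1532)*144 = 2663*144 = 383472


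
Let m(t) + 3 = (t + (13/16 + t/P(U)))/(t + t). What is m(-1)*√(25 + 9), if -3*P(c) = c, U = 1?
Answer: -141*√34/32 ≈ -25.693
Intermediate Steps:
P(c) = -c/3
m(t) = -3 + (13/16 - 2*t)/(2*t) (m(t) = -3 + (t + (13/16 + t/((-⅓*1))))/(t + t) = -3 + (t + (13*(1/16) + t/(-⅓)))/((2*t)) = -3 + (t + (13/16 + t*(-3)))*(1/(2*t)) = -3 + (t + (13/16 - 3*t))*(1/(2*t)) = -3 + (13/16 - 2*t)*(1/(2*t)) = -3 + (13/16 - 2*t)/(2*t))
m(-1)*√(25 + 9) = (-4 + (13/32)/(-1))*√(25 + 9) = (-4 + (13/32)*(-1))*√34 = (-4 - 13/32)*√34 = -141*√34/32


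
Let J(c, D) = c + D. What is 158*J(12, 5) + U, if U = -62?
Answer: 2624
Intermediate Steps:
J(c, D) = D + c
158*J(12, 5) + U = 158*(5 + 12) - 62 = 158*17 - 62 = 2686 - 62 = 2624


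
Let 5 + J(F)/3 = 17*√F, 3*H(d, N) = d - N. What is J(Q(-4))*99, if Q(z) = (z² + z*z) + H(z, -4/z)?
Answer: -1485 + 1683*√273 ≈ 26323.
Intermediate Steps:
H(d, N) = -N/3 + d/3 (H(d, N) = (d - N)/3 = -N/3 + d/3)
Q(z) = 2*z² + z/3 + 4/(3*z) (Q(z) = (z² + z*z) + (-(-4)/(3*z) + z/3) = (z² + z²) + (4/(3*z) + z/3) = 2*z² + (z/3 + 4/(3*z)) = 2*z² + z/3 + 4/(3*z))
J(F) = -15 + 51*√F (J(F) = -15 + 3*(17*√F) = -15 + 51*√F)
J(Q(-4))*99 = (-15 + 51*√((⅓)*(4 + (-4)²*(1 + 6*(-4)))/(-4)))*99 = (-15 + 51*√((⅓)*(-¼)*(4 + 16*(1 - 24))))*99 = (-15 + 51*√((⅓)*(-¼)*(4 + 16*(-23))))*99 = (-15 + 51*√((⅓)*(-¼)*(4 - 368)))*99 = (-15 + 51*√((⅓)*(-¼)*(-364)))*99 = (-15 + 51*√(91/3))*99 = (-15 + 51*(√273/3))*99 = (-15 + 17*√273)*99 = -1485 + 1683*√273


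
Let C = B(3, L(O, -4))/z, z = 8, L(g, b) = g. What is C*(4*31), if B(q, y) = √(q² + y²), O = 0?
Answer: 93/2 ≈ 46.500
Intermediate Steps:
C = 3/8 (C = √(3² + 0²)/8 = √(9 + 0)*(⅛) = √9*(⅛) = 3*(⅛) = 3/8 ≈ 0.37500)
C*(4*31) = 3*(4*31)/8 = (3/8)*124 = 93/2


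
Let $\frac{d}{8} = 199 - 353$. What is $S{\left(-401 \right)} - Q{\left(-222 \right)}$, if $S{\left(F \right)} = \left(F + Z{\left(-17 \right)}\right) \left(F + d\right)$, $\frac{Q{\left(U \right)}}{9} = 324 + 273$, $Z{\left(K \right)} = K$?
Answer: $677221$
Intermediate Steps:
$Q{\left(U \right)} = 5373$ ($Q{\left(U \right)} = 9 \left(324 + 273\right) = 9 \cdot 597 = 5373$)
$d = -1232$ ($d = 8 \left(199 - 353\right) = 8 \left(-154\right) = -1232$)
$S{\left(F \right)} = \left(-1232 + F\right) \left(-17 + F\right)$ ($S{\left(F \right)} = \left(F - 17\right) \left(F - 1232\right) = \left(-17 + F\right) \left(-1232 + F\right) = \left(-1232 + F\right) \left(-17 + F\right)$)
$S{\left(-401 \right)} - Q{\left(-222 \right)} = \left(20944 + \left(-401\right)^{2} - -500849\right) - 5373 = \left(20944 + 160801 + 500849\right) - 5373 = 682594 - 5373 = 677221$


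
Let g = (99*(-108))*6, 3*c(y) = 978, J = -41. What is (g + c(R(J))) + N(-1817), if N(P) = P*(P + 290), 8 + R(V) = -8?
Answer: 2710733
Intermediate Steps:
R(V) = -16 (R(V) = -8 - 8 = -16)
c(y) = 326 (c(y) = (⅓)*978 = 326)
N(P) = P*(290 + P)
g = -64152 (g = -10692*6 = -64152)
(g + c(R(J))) + N(-1817) = (-64152 + 326) - 1817*(290 - 1817) = -63826 - 1817*(-1527) = -63826 + 2774559 = 2710733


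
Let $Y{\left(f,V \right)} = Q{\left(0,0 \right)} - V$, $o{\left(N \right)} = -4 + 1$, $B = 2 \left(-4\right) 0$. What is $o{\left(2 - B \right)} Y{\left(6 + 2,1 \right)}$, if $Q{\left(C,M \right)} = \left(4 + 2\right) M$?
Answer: $3$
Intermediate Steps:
$B = 0$ ($B = \left(-8\right) 0 = 0$)
$o{\left(N \right)} = -3$
$Q{\left(C,M \right)} = 6 M$
$Y{\left(f,V \right)} = - V$ ($Y{\left(f,V \right)} = 6 \cdot 0 - V = 0 - V = - V$)
$o{\left(2 - B \right)} Y{\left(6 + 2,1 \right)} = - 3 \left(\left(-1\right) 1\right) = \left(-3\right) \left(-1\right) = 3$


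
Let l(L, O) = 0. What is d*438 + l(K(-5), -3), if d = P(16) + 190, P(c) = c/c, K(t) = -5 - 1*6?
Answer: 83658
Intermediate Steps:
K(t) = -11 (K(t) = -5 - 6 = -11)
P(c) = 1
d = 191 (d = 1 + 190 = 191)
d*438 + l(K(-5), -3) = 191*438 + 0 = 83658 + 0 = 83658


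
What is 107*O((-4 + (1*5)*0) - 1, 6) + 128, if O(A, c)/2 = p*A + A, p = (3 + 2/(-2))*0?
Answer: -942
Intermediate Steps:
p = 0 (p = (3 + 2*(-1/2))*0 = (3 - 1)*0 = 2*0 = 0)
O(A, c) = 2*A (O(A, c) = 2*(0*A + A) = 2*(0 + A) = 2*A)
107*O((-4 + (1*5)*0) - 1, 6) + 128 = 107*(2*((-4 + (1*5)*0) - 1)) + 128 = 107*(2*((-4 + 5*0) - 1)) + 128 = 107*(2*((-4 + 0) - 1)) + 128 = 107*(2*(-4 - 1)) + 128 = 107*(2*(-5)) + 128 = 107*(-10) + 128 = -1070 + 128 = -942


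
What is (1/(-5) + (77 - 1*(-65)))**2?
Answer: 502681/25 ≈ 20107.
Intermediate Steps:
(1/(-5) + (77 - 1*(-65)))**2 = (-1/5 + (77 + 65))**2 = (-1/5 + 142)**2 = (709/5)**2 = 502681/25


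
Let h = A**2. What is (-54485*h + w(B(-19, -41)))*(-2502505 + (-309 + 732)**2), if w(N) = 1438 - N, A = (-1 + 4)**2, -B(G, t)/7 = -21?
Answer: 10251603370544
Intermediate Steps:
B(G, t) = 147 (B(G, t) = -7*(-21) = 147)
A = 9 (A = 3**2 = 9)
h = 81 (h = 9**2 = 81)
(-54485*h + w(B(-19, -41)))*(-2502505 + (-309 + 732)**2) = (-54485*81 + (1438 - 1*147))*(-2502505 + (-309 + 732)**2) = (-4413285 + (1438 - 147))*(-2502505 + 423**2) = (-4413285 + 1291)*(-2502505 + 178929) = -4411994*(-2323576) = 10251603370544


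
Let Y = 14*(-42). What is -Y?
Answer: 588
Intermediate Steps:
Y = -588
-Y = -1*(-588) = 588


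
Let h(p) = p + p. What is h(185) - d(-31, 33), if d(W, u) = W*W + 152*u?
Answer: -5607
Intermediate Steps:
d(W, u) = W² + 152*u
h(p) = 2*p
h(185) - d(-31, 33) = 2*185 - ((-31)² + 152*33) = 370 - (961 + 5016) = 370 - 1*5977 = 370 - 5977 = -5607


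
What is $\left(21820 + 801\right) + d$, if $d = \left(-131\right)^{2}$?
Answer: $39782$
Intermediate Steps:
$d = 17161$
$\left(21820 + 801\right) + d = \left(21820 + 801\right) + 17161 = 22621 + 17161 = 39782$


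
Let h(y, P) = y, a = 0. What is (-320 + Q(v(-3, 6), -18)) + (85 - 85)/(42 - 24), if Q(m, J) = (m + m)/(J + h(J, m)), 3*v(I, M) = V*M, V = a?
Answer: -320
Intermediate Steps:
V = 0
v(I, M) = 0 (v(I, M) = (0*M)/3 = (1/3)*0 = 0)
Q(m, J) = m/J (Q(m, J) = (m + m)/(J + J) = (2*m)/((2*J)) = (2*m)*(1/(2*J)) = m/J)
(-320 + Q(v(-3, 6), -18)) + (85 - 85)/(42 - 24) = (-320 + 0/(-18)) + (85 - 85)/(42 - 24) = (-320 + 0*(-1/18)) + 0/18 = (-320 + 0) + 0*(1/18) = -320 + 0 = -320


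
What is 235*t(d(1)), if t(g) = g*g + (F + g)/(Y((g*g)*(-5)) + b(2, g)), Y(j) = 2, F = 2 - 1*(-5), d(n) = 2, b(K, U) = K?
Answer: 5875/4 ≈ 1468.8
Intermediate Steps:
F = 7 (F = 2 + 5 = 7)
t(g) = 7/4 + g² + g/4 (t(g) = g*g + (7 + g)/(2 + 2) = g² + (7 + g)/4 = g² + (7 + g)*(¼) = g² + (7/4 + g/4) = 7/4 + g² + g/4)
235*t(d(1)) = 235*(7/4 + 2² + (¼)*2) = 235*(7/4 + 4 + ½) = 235*(25/4) = 5875/4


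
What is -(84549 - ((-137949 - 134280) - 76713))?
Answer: -433491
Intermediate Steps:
-(84549 - ((-137949 - 134280) - 76713)) = -(84549 - (-272229 - 76713)) = -(84549 - 1*(-348942)) = -(84549 + 348942) = -1*433491 = -433491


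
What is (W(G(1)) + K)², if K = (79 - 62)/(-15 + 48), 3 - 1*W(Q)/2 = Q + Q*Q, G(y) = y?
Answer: 6889/1089 ≈ 6.3260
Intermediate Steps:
W(Q) = 6 - 2*Q - 2*Q² (W(Q) = 6 - 2*(Q + Q*Q) = 6 - 2*(Q + Q²) = 6 + (-2*Q - 2*Q²) = 6 - 2*Q - 2*Q²)
K = 17/33 ≈ 0.51515
(W(G(1)) + K)² = ((6 - 2*1 - 2*1²) + 17/33)² = ((6 - 2 - 2*1) + 17/33)² = ((6 - 2 - 2) + 17/33)² = (2 + 17/33)² = (83/33)² = 6889/1089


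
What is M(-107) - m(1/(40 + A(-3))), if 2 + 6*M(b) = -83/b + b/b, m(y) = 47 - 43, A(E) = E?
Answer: -432/107 ≈ -4.0374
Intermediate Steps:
m(y) = 4
M(b) = -1/6 - 83/(6*b) (M(b) = -1/3 + (-83/b + b/b)/6 = -1/3 + (-83/b + 1)/6 = -1/3 + (1 - 83/b)/6 = -1/3 + (1/6 - 83/(6*b)) = -1/6 - 83/(6*b))
M(-107) - m(1/(40 + A(-3))) = (1/6)*(-83 - 1*(-107))/(-107) - 1*4 = (1/6)*(-1/107)*(-83 + 107) - 4 = (1/6)*(-1/107)*24 - 4 = -4/107 - 4 = -432/107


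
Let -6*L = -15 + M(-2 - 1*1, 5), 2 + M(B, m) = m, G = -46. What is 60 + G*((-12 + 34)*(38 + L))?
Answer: -40420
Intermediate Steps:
M(B, m) = -2 + m
L = 2 (L = -(-15 + (-2 + 5))/6 = -(-15 + 3)/6 = -⅙*(-12) = 2)
60 + G*((-12 + 34)*(38 + L)) = 60 - 46*(-12 + 34)*(38 + 2) = 60 - 1012*40 = 60 - 46*880 = 60 - 40480 = -40420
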